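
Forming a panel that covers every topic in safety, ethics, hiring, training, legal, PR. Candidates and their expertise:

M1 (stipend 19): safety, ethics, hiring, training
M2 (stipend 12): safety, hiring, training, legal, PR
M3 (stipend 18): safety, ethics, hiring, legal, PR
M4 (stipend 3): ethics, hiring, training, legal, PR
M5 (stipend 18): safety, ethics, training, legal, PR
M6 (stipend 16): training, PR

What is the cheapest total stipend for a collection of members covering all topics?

M2, M4 cover every topic at stipend 12 + 3 = 15.
Any cover uses at least 2 members; among all covering selections none totals below 15.

15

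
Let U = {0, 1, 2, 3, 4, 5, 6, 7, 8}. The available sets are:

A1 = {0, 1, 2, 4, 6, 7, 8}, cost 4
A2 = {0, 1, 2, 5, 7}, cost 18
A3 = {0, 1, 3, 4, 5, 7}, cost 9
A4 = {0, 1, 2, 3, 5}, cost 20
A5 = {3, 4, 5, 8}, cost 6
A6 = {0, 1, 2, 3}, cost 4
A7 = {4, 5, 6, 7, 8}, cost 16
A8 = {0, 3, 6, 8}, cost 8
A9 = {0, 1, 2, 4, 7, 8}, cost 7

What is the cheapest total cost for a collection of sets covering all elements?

10

A1, A5 cover every element at cost 4 + 6 = 10.
Any cover uses at least 2 sets; among all covering selections none totals below 10.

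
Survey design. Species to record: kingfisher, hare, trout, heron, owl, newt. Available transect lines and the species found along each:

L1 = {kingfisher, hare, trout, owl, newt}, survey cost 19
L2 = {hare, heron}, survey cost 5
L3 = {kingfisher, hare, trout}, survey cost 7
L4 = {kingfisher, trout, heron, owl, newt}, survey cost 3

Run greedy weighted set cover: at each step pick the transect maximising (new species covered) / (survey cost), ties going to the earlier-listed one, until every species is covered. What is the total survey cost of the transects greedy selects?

8

Pick 1: L4 adds 5 new (kingfisher, trout, heron, owl, newt) at survey cost 3 (ratio 5/3).
Pick 2: L2 adds 1 new (hare) at survey cost 5 (ratio 1/5).
Greedy total survey cost: 3 + 5 = 8.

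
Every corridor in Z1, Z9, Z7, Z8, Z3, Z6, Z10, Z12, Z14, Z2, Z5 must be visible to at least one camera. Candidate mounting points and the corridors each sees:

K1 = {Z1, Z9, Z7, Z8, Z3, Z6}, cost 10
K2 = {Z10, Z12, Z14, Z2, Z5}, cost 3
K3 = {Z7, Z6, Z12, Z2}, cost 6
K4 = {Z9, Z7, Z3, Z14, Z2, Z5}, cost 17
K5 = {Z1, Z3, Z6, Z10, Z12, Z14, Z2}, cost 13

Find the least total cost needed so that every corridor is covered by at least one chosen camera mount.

13

K1, K2 cover every corridor at cost 10 + 3 = 13.
Any cover uses at least 2 camera mounts; among all covering selections none totals below 13.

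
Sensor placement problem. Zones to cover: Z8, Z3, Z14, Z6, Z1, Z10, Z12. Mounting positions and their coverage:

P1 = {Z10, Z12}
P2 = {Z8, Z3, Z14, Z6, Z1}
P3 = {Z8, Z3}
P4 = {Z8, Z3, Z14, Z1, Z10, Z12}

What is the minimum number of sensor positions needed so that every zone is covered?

2

P1, P2 together cover {Z8, Z3, Z14, Z6, Z1, Z10, Z12} — every zone.
No single sensor position contains all 7 zones, so 2 is optimal.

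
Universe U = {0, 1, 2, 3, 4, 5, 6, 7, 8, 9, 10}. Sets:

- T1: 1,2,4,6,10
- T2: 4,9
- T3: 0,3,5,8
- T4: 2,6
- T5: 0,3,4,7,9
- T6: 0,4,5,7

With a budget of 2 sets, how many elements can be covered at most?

Choosing T1, T3 covers {0, 1, 2, 3, 4, 5, 6, 8, 10} — 9 elements.
No choice of 2 sets does better; here 7, 9 are left uncovered.

9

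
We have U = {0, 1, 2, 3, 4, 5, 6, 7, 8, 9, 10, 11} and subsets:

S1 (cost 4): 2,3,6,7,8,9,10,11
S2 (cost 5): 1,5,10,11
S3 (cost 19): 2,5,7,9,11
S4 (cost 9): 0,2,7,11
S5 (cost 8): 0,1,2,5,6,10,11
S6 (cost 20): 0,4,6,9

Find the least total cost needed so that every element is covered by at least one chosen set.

29

S1, S2, S6 cover every element at cost 4 + 5 + 20 = 29.
Any cover uses at least 3 sets; among all covering selections none totals below 29.
Greedy by coverage-per-cost would pick S1, S2, S5, S6 for 37 — worse than the optimum 29.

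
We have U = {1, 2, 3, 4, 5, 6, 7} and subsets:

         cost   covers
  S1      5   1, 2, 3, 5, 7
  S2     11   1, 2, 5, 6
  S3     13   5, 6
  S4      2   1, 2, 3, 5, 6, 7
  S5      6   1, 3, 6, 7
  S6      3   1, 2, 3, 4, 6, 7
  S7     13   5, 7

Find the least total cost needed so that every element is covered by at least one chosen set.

S4, S6 cover every element at cost 2 + 3 = 5.
Any cover uses at least 2 sets; among all covering selections none totals below 5.

5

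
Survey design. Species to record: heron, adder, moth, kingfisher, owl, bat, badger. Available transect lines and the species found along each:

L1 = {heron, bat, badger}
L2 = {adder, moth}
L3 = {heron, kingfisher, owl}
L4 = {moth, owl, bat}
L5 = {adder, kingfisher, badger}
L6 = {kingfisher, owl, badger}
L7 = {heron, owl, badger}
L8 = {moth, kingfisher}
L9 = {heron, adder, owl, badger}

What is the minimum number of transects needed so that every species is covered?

L1, L2, L3 together cover {heron, adder, moth, kingfisher, owl, bat, badger} — every species.
No 2 of the 9 transects cover everything (all 36 pairs fall short), so 3 is minimum.

3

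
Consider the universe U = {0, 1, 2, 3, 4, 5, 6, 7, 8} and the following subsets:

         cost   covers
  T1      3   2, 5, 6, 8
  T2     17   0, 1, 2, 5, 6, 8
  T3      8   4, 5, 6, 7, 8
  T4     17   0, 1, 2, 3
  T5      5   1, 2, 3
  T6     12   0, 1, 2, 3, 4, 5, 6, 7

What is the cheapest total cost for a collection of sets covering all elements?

15

T1, T6 cover every element at cost 3 + 12 = 15.
Any cover uses at least 2 sets; among all covering selections none totals below 15.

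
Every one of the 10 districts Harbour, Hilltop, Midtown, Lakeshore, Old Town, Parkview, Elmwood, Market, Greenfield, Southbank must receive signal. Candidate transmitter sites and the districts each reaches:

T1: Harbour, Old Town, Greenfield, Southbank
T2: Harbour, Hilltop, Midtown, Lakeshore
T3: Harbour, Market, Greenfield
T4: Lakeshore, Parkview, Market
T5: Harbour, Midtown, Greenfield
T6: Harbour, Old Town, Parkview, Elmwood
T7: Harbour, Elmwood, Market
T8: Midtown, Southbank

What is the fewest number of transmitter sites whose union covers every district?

4

T1, T2, T3, T6 together cover {Harbour, Hilltop, Midtown, Lakeshore, Old Town, Parkview, Elmwood, Market, Greenfield, Southbank} — every district.
No 3 of the 8 transmitter sites cover everything (all 56 triples fall short), so 4 is minimum.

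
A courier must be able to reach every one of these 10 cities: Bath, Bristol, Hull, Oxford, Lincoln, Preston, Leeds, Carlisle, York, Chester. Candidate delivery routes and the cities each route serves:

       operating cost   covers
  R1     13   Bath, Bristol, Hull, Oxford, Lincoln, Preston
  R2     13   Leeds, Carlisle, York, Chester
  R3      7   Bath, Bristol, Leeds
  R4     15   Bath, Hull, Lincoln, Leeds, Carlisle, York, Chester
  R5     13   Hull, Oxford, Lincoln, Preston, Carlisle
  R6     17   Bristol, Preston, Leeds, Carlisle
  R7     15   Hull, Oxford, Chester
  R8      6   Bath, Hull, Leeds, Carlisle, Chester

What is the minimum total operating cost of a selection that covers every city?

R1, R2 cover every city at operating cost 13 + 13 = 26.
Any cover uses at least 2 routes; among all covering selections none totals below 26.

26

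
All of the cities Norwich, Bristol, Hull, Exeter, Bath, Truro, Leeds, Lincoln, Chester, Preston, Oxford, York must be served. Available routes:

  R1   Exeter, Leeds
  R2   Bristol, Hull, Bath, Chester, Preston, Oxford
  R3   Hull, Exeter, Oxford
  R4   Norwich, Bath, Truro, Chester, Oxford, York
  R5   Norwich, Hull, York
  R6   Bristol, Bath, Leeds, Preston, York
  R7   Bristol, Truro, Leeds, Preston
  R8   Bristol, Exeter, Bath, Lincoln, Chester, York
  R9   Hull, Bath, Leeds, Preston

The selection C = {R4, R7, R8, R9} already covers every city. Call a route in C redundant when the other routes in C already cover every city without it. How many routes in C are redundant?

Drop R4: Norwich, Oxford uncovered — not redundant.
Drop R7: the rest still cover every city — redundant.
Drop R8: Exeter, Lincoln uncovered — not redundant.
Drop R9: Hull uncovered — not redundant.
1 redundant: R7.

1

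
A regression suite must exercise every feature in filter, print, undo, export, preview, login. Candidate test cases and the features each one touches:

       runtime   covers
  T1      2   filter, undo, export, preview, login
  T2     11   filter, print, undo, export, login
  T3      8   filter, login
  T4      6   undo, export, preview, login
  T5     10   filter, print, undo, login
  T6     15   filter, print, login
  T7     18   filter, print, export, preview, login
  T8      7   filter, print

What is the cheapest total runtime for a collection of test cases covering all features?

9

T1, T8 cover every feature at runtime 2 + 7 = 9.
Any cover uses at least 2 test cases; among all covering selections none totals below 9.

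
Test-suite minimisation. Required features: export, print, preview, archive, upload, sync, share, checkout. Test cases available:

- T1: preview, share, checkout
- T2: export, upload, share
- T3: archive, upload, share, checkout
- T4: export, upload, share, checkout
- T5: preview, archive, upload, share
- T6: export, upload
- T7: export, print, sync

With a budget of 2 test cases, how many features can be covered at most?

7

Choosing T3, T7 covers {export, print, archive, upload, sync, share, checkout} — 7 features.
No choice of 2 test cases does better; here preview is left uncovered.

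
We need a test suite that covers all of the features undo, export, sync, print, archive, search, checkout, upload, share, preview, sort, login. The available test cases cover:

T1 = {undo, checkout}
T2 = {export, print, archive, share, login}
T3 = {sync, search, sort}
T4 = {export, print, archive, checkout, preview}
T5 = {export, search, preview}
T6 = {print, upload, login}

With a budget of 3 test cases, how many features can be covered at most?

10

Choosing T1, T2, T3 covers {undo, export, sync, print, archive, search, checkout, share, sort, login} — 10 features.
No choice of 3 test cases does better; here upload, preview are left uncovered.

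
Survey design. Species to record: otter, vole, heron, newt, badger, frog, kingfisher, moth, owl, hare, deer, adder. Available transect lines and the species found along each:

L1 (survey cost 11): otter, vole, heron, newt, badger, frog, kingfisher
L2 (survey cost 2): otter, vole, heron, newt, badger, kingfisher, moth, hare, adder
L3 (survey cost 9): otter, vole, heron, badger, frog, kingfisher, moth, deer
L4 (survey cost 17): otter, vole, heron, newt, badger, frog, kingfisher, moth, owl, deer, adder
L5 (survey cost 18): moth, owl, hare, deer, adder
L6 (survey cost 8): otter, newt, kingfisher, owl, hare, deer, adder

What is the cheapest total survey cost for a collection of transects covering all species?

L3, L6 cover every species at survey cost 9 + 8 = 17.
Any cover uses at least 2 transects; among all covering selections none totals below 17.

17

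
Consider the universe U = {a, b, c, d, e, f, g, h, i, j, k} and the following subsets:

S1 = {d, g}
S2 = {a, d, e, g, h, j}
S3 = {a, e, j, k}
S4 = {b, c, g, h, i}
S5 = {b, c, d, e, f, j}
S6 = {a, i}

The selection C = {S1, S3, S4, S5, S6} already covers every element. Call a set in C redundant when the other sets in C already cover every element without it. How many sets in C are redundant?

Drop S1: the rest still cover every element — redundant.
Drop S3: k uncovered — not redundant.
Drop S4: h uncovered — not redundant.
Drop S5: f uncovered — not redundant.
Drop S6: the rest still cover every element — redundant.
2 redundant: S1, S6.

2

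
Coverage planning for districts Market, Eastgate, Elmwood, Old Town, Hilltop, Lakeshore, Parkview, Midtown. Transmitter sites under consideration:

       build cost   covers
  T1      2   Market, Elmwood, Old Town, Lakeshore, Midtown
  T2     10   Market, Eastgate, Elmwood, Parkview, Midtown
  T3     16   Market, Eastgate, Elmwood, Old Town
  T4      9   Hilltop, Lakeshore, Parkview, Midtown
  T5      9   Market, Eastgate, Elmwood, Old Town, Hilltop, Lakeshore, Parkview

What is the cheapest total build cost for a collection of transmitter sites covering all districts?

T1, T5 cover every district at build cost 2 + 9 = 11.
Any cover uses at least 2 transmitter sites; among all covering selections none totals below 11.

11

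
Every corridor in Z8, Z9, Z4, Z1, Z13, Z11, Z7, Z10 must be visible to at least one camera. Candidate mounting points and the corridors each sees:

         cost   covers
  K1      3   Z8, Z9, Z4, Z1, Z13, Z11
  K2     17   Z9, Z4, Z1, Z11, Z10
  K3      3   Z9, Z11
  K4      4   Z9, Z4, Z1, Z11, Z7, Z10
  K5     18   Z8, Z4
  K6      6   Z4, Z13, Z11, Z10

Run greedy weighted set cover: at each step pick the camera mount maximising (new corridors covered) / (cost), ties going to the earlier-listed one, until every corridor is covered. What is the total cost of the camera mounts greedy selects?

7

Pick 1: K1 adds 6 new (Z8, Z9, Z4, Z1, Z13, Z11) at cost 3 (ratio 6/3).
Pick 2: K4 adds 2 new (Z7, Z10) at cost 4 (ratio 2/4).
Greedy total cost: 3 + 4 = 7.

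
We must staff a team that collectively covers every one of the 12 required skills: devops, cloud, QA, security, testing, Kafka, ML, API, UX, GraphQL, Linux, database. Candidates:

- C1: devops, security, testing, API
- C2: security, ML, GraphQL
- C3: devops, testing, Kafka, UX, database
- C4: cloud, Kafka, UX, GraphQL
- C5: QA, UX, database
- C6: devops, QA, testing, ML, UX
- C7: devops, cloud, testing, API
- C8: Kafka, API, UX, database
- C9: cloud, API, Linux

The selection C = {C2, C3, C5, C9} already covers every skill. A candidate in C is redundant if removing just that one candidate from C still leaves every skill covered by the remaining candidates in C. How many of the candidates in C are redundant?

Drop C2: security, ML, GraphQL uncovered — not redundant.
Drop C3: devops, testing, Kafka uncovered — not redundant.
Drop C5: QA uncovered — not redundant.
Drop C9: cloud, API, Linux uncovered — not redundant.
None of the candidates in C is redundant.

0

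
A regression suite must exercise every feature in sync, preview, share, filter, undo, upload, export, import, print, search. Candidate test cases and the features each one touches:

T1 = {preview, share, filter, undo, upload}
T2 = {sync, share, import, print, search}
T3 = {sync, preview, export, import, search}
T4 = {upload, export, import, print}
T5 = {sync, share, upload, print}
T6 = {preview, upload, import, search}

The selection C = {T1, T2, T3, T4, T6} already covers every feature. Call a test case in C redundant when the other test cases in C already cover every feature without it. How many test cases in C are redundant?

4

Drop T1: filter, undo uncovered — not redundant.
Drop T2: the rest still cover every feature — redundant.
Drop T3: the rest still cover every feature — redundant.
Drop T4: the rest still cover every feature — redundant.
Drop T6: the rest still cover every feature — redundant.
4 redundant: T2, T3, T4, T6.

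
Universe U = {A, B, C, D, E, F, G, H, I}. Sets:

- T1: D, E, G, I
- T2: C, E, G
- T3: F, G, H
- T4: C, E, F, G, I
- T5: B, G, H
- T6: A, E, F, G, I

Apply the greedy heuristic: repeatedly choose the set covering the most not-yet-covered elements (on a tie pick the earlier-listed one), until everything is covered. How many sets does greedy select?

Pick 1: T4 covers 5 new elements (C, E, F, G, I).
Pick 2: T5 covers 2 new elements (B, H).
Pick 3: T1 covers 1 new elements (D).
Pick 4: T6 covers 1 new elements (A).
Greedy uses 4 sets.

4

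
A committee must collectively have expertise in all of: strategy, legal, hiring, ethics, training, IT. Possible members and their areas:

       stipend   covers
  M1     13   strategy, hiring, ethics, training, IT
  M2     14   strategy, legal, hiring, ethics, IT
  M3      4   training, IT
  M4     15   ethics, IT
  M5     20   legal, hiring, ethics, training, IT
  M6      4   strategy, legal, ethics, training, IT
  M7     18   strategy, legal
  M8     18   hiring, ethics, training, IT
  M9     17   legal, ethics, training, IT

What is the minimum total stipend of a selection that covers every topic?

17

M1, M6 cover every topic at stipend 13 + 4 = 17.
Any cover uses at least 2 members; among all covering selections none totals below 17.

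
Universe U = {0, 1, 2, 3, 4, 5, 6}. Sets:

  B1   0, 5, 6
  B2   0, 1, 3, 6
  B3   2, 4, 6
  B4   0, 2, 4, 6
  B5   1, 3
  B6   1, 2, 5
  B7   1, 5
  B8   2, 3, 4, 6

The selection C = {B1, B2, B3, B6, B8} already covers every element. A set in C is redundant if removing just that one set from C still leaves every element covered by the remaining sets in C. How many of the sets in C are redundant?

5

Drop B1: the rest still cover every element — redundant.
Drop B2: the rest still cover every element — redundant.
Drop B3: the rest still cover every element — redundant.
Drop B6: the rest still cover every element — redundant.
Drop B8: the rest still cover every element — redundant.
5 redundant: B1, B2, B3, B6, B8.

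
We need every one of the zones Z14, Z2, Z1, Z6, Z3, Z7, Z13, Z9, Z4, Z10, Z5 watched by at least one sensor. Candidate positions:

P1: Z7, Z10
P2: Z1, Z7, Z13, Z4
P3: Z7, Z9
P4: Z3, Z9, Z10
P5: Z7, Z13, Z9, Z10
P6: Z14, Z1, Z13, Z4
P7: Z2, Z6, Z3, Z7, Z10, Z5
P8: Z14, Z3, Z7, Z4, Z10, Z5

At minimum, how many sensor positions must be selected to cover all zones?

3

P3, P6, P7 together cover {Z14, Z2, Z1, Z6, Z3, Z7, Z13, Z9, Z4, Z10, Z5} — every zone.
No 2 of the 8 sensor positions cover everything (all 28 pairs fall short), so 3 is minimum.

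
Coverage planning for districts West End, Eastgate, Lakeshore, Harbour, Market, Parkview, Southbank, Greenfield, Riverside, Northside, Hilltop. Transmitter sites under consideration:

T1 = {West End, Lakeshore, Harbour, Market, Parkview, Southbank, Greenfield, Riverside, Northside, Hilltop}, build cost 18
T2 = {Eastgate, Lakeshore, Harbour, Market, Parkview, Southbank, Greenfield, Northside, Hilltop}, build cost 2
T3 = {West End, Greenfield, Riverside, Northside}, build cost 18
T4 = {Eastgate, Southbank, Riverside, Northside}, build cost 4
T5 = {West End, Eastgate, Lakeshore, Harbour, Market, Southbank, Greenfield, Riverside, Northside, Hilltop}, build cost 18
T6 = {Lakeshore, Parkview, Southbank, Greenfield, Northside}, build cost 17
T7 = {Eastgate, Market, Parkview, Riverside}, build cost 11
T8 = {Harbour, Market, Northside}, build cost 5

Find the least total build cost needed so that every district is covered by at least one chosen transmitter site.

20

T1, T2 cover every district at build cost 18 + 2 = 20.
Any cover uses at least 2 transmitter sites; among all covering selections none totals below 20.
Greedy by coverage-per-build cost would pick T2, T4, T1 for 24 — worse than the optimum 20.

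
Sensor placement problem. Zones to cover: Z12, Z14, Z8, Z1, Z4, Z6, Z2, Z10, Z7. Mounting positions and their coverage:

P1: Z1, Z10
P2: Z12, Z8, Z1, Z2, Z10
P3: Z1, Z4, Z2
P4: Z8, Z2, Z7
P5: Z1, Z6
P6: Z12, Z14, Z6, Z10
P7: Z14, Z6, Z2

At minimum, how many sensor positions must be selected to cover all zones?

P3, P4, P6 together cover {Z12, Z14, Z8, Z1, Z4, Z6, Z2, Z10, Z7} — every zone.
No 2 of the 7 sensor positions cover everything (all 21 pairs fall short), so 3 is minimum.
Greedy (largest uncovered first) would take P2, P6, P3, P4 — 4 sensor positions — but 3 suffice.

3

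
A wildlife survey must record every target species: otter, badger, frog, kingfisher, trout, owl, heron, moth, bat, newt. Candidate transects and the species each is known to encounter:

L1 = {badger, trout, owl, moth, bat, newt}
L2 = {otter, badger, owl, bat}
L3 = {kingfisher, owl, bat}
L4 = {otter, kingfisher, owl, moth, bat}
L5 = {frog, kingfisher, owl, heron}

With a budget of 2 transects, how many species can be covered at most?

Choosing L1, L5 covers {badger, frog, kingfisher, trout, owl, heron, moth, bat, newt} — 9 species.
No choice of 2 transects does better; here otter is left uncovered.

9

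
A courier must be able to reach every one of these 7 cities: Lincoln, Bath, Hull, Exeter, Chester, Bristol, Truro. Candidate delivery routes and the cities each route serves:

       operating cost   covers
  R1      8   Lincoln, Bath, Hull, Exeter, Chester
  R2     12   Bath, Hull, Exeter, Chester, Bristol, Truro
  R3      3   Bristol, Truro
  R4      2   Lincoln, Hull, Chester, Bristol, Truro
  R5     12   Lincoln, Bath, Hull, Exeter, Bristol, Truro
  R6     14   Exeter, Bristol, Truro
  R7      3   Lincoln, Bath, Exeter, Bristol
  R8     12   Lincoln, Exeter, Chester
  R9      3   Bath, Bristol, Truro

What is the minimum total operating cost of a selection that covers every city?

R4, R7 cover every city at operating cost 2 + 3 = 5.
Any cover uses at least 2 routes; among all covering selections none totals below 5.

5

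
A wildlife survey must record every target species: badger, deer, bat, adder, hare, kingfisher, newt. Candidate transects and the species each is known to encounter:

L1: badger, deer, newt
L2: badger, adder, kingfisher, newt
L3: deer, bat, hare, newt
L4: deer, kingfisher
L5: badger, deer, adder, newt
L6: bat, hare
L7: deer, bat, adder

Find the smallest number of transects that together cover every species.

L2, L3 together cover {badger, deer, bat, adder, hare, kingfisher, newt} — every species.
No single transect contains all 7 species, so 2 is optimal.

2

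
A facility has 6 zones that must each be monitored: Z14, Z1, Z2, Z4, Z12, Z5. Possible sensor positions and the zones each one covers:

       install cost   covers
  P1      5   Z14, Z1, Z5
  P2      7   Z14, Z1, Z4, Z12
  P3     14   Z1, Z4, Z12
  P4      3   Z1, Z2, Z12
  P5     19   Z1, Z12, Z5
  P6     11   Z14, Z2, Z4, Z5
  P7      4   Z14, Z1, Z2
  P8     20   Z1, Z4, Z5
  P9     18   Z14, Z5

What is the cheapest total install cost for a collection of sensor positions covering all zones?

P4, P6 cover every zone at install cost 3 + 11 = 14.
Any cover uses at least 2 sensor positions; among all covering selections none totals below 14.

14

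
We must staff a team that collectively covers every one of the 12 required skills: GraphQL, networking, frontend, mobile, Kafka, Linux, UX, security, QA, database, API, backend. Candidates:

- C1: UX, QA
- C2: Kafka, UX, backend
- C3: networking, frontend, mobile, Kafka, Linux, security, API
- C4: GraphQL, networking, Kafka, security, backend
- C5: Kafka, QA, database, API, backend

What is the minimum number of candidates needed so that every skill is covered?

4

C1, C3, C4, C5 together cover {GraphQL, networking, frontend, mobile, Kafka, Linux, UX, security, QA, database, API, backend} — every skill.
No 3 of the 5 candidates cover everything (all 10 triples fall short), so 4 is minimum.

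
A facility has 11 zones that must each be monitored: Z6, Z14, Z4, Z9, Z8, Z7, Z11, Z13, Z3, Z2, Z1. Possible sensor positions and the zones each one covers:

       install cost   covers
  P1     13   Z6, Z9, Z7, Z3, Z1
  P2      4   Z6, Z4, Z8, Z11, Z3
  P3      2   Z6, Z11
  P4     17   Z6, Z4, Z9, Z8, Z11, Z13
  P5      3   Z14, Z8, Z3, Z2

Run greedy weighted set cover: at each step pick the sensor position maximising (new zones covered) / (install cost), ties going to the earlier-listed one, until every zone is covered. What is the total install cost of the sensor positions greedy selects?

39

Pick 1: P5 adds 4 new (Z14, Z8, Z3, Z2) at install cost 3 (ratio 4/3).
Pick 2: P3 adds 2 new (Z6, Z11) at install cost 2 (ratio 2/2).
Pick 3: P2 adds 1 new (Z4) at install cost 4 (ratio 1/4).
Pick 4: P1 adds 3 new (Z9, Z7, Z1) at install cost 13 (ratio 3/13).
Pick 5: P4 adds 1 new (Z13) at install cost 17 (ratio 1/17).
Greedy total install cost: 3 + 2 + 4 + 13 + 17 = 39. (The true optimum is 33, so greedy overshoots here.)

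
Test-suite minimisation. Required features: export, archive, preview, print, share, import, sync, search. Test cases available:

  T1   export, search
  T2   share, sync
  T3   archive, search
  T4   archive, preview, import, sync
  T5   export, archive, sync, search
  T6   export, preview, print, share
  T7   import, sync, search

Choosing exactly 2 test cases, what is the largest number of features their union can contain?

7

Choosing T4, T6 covers {export, archive, preview, print, share, import, sync} — 7 features.
No choice of 2 test cases does better; here search is left uncovered.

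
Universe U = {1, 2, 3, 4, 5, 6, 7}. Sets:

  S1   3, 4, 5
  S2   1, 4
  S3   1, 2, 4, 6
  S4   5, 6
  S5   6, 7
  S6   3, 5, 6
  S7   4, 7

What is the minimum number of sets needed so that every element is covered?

3

S1, S3, S5 together cover {1, 2, 3, 4, 5, 6, 7} — every element.
No 2 of the 7 sets cover everything (all 21 pairs fall short), so 3 is minimum.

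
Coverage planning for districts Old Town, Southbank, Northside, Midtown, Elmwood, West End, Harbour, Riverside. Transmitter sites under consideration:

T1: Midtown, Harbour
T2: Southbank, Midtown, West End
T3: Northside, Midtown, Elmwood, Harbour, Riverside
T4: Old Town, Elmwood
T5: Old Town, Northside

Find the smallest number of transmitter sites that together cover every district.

T2, T3, T4 together cover {Old Town, Southbank, Northside, Midtown, Elmwood, West End, Harbour, Riverside} — every district.
No 2 of the 5 transmitter sites cover everything (all 10 pairs fall short), so 3 is minimum.

3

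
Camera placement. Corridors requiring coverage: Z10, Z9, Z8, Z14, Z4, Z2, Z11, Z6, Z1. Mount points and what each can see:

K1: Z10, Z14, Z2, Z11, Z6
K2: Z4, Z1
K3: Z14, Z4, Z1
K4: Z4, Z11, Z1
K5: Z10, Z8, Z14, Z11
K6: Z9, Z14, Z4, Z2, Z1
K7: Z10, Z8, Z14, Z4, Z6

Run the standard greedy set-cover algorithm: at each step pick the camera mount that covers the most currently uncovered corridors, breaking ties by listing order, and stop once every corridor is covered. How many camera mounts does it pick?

Pick 1: K1 covers 5 new corridors (Z10, Z14, Z2, Z11, Z6).
Pick 2: K6 covers 3 new corridors (Z9, Z4, Z1).
Pick 3: K5 covers 1 new corridors (Z8).
Greedy uses 3 camera mounts.

3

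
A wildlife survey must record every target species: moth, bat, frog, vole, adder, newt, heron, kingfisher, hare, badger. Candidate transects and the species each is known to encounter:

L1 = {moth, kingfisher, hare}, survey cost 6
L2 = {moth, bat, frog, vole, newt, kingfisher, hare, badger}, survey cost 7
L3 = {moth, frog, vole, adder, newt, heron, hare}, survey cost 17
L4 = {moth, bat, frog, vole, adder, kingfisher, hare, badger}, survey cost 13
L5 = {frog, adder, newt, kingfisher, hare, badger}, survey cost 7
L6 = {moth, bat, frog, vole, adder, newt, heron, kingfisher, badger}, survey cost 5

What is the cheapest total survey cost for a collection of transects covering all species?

L1, L6 cover every species at survey cost 6 + 5 = 11.
Any cover uses at least 2 transects; among all covering selections none totals below 11.

11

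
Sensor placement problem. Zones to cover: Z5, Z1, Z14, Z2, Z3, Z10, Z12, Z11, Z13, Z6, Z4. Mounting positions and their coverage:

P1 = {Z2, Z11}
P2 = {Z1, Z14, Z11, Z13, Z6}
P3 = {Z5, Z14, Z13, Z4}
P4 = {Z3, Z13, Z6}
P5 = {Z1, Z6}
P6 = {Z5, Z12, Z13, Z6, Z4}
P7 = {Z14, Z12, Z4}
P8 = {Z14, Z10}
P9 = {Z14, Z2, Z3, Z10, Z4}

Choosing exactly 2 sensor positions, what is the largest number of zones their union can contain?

Choosing P2, P9 covers {Z1, Z14, Z2, Z3, Z10, Z11, Z13, Z6, Z4} — 9 zones.
No choice of 2 sensor positions does better; here Z5, Z12 are left uncovered.

9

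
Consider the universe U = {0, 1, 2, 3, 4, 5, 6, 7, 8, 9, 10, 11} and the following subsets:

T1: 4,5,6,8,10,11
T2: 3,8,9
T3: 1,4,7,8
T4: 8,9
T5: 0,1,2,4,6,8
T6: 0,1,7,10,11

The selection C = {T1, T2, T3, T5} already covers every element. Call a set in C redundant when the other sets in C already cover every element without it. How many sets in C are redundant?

0

Drop T1: 5, 10, 11 uncovered — not redundant.
Drop T2: 3, 9 uncovered — not redundant.
Drop T3: 7 uncovered — not redundant.
Drop T5: 0, 2 uncovered — not redundant.
None of the sets in C is redundant.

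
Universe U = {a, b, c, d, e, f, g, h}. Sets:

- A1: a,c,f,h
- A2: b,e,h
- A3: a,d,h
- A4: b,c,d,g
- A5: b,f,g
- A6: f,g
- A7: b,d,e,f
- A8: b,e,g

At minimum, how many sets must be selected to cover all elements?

3

A1, A2, A4 together cover {a, b, c, d, e, f, g, h} — every element.
No 2 of the 8 sets cover everything (all 28 pairs fall short), so 3 is minimum.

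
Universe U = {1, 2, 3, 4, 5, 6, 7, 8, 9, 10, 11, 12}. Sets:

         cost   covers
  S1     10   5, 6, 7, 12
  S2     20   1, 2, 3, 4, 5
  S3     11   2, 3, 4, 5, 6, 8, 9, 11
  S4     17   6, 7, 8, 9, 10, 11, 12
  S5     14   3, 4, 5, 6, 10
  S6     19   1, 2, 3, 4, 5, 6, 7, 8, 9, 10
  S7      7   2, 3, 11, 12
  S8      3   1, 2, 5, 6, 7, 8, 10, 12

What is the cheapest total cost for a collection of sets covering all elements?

14

S3, S8 cover every element at cost 11 + 3 = 14.
Any cover uses at least 2 sets; among all covering selections none totals below 14.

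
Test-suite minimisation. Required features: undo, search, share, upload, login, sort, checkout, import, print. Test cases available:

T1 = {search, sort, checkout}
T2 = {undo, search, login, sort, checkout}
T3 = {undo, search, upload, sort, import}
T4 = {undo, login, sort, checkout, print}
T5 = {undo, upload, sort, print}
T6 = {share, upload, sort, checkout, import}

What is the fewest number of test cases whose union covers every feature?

3

T1, T4, T6 together cover {undo, search, share, upload, login, sort, checkout, import, print} — every feature.
No 2 of the 6 test cases cover everything (all 15 pairs fall short), so 3 is minimum.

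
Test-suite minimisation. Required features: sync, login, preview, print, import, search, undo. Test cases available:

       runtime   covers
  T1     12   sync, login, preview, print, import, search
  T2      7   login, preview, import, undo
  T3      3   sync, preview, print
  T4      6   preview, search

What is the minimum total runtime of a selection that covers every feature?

16

T2, T3, T4 cover every feature at runtime 7 + 3 + 6 = 16.
Any cover uses at least 2 test cases; among all covering selections none totals below 16.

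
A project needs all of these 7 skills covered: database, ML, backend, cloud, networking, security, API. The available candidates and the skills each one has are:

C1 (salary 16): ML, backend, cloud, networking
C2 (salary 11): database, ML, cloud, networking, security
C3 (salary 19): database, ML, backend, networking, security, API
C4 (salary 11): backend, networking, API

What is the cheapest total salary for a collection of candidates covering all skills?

C2, C4 cover every skill at salary 11 + 11 = 22.
Any cover uses at least 2 candidates; among all covering selections none totals below 22.

22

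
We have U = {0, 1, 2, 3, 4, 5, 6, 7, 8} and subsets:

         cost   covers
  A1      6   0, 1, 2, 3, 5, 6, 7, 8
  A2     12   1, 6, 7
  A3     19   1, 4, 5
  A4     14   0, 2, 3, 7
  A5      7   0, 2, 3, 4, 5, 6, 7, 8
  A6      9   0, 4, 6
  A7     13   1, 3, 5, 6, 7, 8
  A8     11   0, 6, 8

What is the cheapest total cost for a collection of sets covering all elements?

13

A1, A5 cover every element at cost 6 + 7 = 13.
Any cover uses at least 2 sets; among all covering selections none totals below 13.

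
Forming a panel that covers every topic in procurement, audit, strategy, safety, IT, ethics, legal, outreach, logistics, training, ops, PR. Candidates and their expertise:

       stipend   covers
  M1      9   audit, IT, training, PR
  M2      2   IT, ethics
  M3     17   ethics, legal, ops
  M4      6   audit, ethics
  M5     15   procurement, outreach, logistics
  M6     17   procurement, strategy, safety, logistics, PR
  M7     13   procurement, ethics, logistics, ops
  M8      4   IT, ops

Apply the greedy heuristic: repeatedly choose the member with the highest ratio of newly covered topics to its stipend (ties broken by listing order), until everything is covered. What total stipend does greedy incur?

64

Pick 1: M2 adds 2 new (IT, ethics) at stipend 2 (ratio 2/2).
Pick 2: M1 adds 3 new (audit, training, PR) at stipend 9 (ratio 3/9).
Pick 3: M8 adds 1 new (ops) at stipend 4 (ratio 1/4).
Pick 4: M6 adds 4 new (procurement, strategy, safety, logistics) at stipend 17 (ratio 4/17).
Pick 5: M5 adds 1 new (outreach) at stipend 15 (ratio 1/15).
Pick 6: M3 adds 1 new (legal) at stipend 17 (ratio 1/17).
Greedy total stipend: 2 + 9 + 4 + 17 + 15 + 17 = 64. (The true optimum is 58, so greedy overshoots here.)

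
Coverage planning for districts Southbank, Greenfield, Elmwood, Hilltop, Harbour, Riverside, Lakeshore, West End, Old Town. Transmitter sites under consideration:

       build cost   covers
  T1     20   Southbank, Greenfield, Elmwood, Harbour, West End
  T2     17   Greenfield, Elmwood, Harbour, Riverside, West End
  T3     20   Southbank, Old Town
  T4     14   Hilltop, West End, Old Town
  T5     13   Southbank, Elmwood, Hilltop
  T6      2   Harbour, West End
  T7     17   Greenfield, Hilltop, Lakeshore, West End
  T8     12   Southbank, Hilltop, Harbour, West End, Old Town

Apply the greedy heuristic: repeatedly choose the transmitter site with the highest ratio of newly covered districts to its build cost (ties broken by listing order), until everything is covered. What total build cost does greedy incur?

48

Pick 1: T6 adds 2 new (Harbour, West End) at build cost 2 (ratio 2/2).
Pick 2: T8 adds 3 new (Southbank, Hilltop, Old Town) at build cost 12 (ratio 3/12).
Pick 3: T2 adds 3 new (Greenfield, Elmwood, Riverside) at build cost 17 (ratio 3/17).
Pick 4: T7 adds 1 new (Lakeshore) at build cost 17 (ratio 1/17).
Greedy total build cost: 2 + 12 + 17 + 17 = 48. (The true optimum is 46, so greedy overshoots here.)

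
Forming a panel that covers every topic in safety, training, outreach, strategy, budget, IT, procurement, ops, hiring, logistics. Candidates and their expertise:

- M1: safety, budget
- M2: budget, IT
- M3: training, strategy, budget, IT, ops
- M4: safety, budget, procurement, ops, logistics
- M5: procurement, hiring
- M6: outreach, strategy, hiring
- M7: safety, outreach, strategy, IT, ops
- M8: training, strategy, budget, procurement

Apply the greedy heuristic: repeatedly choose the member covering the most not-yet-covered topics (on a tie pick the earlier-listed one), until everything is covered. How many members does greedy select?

Pick 1: M3 covers 5 new topics (training, strategy, budget, IT, ops).
Pick 2: M4 covers 3 new topics (safety, procurement, logistics).
Pick 3: M6 covers 2 new topics (outreach, hiring).
Greedy uses 3 members.

3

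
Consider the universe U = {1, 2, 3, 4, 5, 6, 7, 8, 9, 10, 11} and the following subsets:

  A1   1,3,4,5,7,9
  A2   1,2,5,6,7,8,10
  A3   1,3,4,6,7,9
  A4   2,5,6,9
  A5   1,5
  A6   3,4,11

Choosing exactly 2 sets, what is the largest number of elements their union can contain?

Choosing A1, A2 covers {1, 2, 3, 4, 5, 6, 7, 8, 9, 10} — 10 elements.
No choice of 2 sets does better; here 11 is left uncovered.

10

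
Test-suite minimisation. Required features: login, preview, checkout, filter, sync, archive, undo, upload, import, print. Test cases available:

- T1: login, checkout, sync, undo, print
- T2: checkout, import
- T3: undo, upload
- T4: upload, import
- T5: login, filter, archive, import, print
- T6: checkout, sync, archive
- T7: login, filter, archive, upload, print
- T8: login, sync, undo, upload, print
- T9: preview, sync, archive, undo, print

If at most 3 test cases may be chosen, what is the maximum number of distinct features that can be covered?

Choosing T2, T7, T9 covers {login, preview, checkout, filter, sync, archive, undo, upload, import, print} — 10 features.
That is all 10 features.

10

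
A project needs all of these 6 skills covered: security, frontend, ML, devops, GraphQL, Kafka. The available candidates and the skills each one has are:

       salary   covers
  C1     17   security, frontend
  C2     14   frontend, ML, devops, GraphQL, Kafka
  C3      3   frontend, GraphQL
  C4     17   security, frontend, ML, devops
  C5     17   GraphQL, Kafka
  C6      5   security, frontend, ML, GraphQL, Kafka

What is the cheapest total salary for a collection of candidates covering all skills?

C2, C6 cover every skill at salary 14 + 5 = 19.
Any cover uses at least 2 candidates; among all covering selections none totals below 19.

19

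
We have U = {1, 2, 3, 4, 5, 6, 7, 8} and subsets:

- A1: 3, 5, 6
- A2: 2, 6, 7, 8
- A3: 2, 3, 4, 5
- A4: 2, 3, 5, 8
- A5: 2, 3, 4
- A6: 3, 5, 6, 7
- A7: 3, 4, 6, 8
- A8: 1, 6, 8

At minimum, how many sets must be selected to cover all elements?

3

A2, A3, A8 together cover {1, 2, 3, 4, 5, 6, 7, 8} — every element.
No 2 of the 8 sets cover everything (all 28 pairs fall short), so 3 is minimum.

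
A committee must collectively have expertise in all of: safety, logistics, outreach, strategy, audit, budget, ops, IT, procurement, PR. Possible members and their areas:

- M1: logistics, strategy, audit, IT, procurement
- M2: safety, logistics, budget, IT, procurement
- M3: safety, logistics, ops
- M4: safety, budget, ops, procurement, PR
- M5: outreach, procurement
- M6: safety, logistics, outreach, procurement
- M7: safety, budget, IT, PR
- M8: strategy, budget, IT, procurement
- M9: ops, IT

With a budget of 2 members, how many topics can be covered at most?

Choosing M1, M4 covers {safety, logistics, strategy, audit, budget, ops, IT, procurement, PR} — 9 topics.
No choice of 2 members does better; here outreach is left uncovered.

9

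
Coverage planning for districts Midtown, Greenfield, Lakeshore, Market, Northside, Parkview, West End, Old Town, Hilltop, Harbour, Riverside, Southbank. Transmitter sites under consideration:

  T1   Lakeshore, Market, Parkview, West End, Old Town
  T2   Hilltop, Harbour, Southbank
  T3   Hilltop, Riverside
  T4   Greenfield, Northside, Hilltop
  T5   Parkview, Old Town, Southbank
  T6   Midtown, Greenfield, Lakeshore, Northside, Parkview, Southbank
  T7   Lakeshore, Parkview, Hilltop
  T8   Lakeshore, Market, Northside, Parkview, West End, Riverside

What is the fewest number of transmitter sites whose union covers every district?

T1, T2, T3, T6 together cover {Midtown, Greenfield, Lakeshore, Market, Northside, Parkview, West End, Old Town, Hilltop, Harbour, Riverside, Southbank} — every district.
No 3 of the 8 transmitter sites cover everything (all 56 triples fall short), so 4 is minimum.

4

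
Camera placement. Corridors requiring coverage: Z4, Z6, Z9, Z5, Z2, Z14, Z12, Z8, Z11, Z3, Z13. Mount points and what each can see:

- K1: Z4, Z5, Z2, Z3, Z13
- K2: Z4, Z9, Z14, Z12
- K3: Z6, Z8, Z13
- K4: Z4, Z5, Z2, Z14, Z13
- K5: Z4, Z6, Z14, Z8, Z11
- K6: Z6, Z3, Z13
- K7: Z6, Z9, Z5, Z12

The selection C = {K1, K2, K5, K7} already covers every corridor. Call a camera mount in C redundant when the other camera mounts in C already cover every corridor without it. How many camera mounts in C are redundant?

2

Drop K1: Z2, Z3, Z13 uncovered — not redundant.
Drop K2: the rest still cover every corridor — redundant.
Drop K5: Z8, Z11 uncovered — not redundant.
Drop K7: the rest still cover every corridor — redundant.
2 redundant: K2, K7.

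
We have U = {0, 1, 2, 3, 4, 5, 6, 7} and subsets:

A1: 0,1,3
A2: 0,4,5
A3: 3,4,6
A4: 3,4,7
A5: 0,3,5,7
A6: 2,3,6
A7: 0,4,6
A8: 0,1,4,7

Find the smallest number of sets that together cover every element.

3

A2, A6, A8 together cover {0, 1, 2, 3, 4, 5, 6, 7} — every element.
No 2 of the 8 sets cover everything (all 28 pairs fall short), so 3 is minimum.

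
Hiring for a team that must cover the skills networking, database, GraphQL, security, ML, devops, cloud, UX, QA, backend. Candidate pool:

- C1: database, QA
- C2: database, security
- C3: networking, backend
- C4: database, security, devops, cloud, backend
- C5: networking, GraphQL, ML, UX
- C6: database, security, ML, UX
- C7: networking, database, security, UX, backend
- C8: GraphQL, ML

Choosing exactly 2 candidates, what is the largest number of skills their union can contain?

9

Choosing C4, C5 covers {networking, database, GraphQL, security, ML, devops, cloud, UX, backend} — 9 skills.
No choice of 2 candidates does better; here QA is left uncovered.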